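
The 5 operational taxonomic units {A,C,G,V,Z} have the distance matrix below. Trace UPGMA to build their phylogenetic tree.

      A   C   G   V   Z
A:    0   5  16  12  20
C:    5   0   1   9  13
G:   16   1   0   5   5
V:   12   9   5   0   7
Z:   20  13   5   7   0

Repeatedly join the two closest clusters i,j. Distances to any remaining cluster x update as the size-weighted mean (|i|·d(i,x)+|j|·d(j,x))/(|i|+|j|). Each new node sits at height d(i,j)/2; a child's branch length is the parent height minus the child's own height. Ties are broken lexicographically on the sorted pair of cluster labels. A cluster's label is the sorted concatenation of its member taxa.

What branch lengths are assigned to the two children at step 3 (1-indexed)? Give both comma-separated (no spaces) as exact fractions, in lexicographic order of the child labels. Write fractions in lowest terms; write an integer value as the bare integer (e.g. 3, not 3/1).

2/3,25/6

1. join C+G (d=1) ⇒ CG; edges |C|=1/2, |G|=1/2
  updated: d(A,CG)=21/2, d(CG,V)=7, d(CG,Z)=9
2. join CG+V (d=7) ⇒ CGV; edges |CG|=3, |V|=7/2
  updated: d(A,CGV)=11, d(CGV,Z)=25/3
3. join CGV+Z (d=25/3) ⇒ CGVZ; edges |CGV|=2/3, |Z|=25/6
  updated: d(A,CGVZ)=53/4
4. join A+CGVZ (d=53/4) ⇒ ACGVZ; edges |A|=53/8, |CGVZ|=59/24
final tree: (A:53/8,(((C:1/2,G:1/2):3,V:7/2):2/3,Z:25/6):59/24)
total length: 257/12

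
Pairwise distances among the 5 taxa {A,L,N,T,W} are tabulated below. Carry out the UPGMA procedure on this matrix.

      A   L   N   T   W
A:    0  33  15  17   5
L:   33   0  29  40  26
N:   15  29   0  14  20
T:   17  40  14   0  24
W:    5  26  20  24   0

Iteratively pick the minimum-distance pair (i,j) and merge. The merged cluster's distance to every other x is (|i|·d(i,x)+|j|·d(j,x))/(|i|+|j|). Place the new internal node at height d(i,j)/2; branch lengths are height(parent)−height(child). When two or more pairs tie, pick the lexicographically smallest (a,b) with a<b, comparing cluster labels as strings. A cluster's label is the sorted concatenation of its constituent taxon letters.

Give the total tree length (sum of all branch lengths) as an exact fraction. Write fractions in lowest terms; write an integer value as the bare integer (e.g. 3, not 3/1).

51

step 1: merge (A,W) at d=5; branch lengths A→5/2, W→5/2; new cluster AW
  updated: d(AW,L)=59/2, d(AW,N)=35/2, d(AW,T)=41/2
step 2: merge (N,T) at d=14; branch lengths N→7, T→7; new cluster NT
  updated: d(AW,NT)=19, d(L,NT)=69/2
step 3: merge (AW,NT) at d=19; branch lengths AW→7, NT→5/2; new cluster ANTW
  updated: d(ANTW,L)=32
step 4: merge (ANTW,L) at d=32; branch lengths ANTW→13/2, L→16; new cluster ALNTW
final tree: (((A:5/2,W:5/2):7,(N:7,T:7):5/2):13/2,L:16)
total length: 51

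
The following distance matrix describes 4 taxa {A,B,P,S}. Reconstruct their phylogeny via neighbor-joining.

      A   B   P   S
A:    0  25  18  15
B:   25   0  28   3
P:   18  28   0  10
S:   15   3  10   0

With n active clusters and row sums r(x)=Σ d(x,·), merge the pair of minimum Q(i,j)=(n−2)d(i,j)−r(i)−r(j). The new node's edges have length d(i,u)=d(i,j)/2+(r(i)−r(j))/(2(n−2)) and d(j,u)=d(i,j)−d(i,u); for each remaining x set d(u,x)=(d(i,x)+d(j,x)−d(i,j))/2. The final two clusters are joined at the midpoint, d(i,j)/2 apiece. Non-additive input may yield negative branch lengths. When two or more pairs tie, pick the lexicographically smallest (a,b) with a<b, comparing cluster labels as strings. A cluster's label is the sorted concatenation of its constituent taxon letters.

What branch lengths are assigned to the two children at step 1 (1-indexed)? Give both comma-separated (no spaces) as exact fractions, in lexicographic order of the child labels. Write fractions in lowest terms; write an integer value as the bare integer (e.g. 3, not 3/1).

19/2,17/2

step 1: merge (A,P) at d=18, Q=-78; branch lengths A→19/2, P→17/2; new cluster AP
  updated: d(AP,B)=35/2, d(AP,S)=7/2
step 2: merge (AP,B) at d=35/2, Q=-24; branch lengths AP→9, B→17/2; new cluster ABP
  updated: d(ABP,S)=-11/2
step 3: merge (ABP,S) at d=-11/2; branch lengths ABP→-11/4, S→-11/4; new cluster ABPS
final tree: (((A:19/2,P:17/2):9,B:17/2):-11/4,S:-11/4)
total length: 30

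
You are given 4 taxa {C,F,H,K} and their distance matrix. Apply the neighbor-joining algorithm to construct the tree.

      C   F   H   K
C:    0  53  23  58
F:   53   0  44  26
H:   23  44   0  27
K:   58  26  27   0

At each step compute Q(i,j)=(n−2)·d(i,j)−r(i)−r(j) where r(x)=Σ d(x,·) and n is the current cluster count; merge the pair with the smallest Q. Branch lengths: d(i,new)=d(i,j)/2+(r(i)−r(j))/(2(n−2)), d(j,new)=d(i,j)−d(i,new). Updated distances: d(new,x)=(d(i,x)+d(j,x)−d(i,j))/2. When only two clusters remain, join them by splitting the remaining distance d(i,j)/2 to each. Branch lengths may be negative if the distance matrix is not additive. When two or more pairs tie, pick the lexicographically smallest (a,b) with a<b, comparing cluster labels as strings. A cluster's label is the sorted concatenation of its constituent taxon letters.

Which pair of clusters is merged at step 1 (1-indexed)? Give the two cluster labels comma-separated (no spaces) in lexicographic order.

C,H

1. join C+H (d=23, Q=-182) ⇒ CH; edges |C|=43/2, |H|=3/2
  updated: d(CH,F)=37, d(CH,K)=31
2. join CH+F (d=37, Q=-94) ⇒ CFH; edges |CH|=21, |F|=16
  updated: d(CFH,K)=10
3. join CFH+K (d=10) ⇒ CFHK; edges |CFH|=5, |K|=5
final tree: (((C:43/2,H:3/2):21,F:16):5,K:5)
total length: 70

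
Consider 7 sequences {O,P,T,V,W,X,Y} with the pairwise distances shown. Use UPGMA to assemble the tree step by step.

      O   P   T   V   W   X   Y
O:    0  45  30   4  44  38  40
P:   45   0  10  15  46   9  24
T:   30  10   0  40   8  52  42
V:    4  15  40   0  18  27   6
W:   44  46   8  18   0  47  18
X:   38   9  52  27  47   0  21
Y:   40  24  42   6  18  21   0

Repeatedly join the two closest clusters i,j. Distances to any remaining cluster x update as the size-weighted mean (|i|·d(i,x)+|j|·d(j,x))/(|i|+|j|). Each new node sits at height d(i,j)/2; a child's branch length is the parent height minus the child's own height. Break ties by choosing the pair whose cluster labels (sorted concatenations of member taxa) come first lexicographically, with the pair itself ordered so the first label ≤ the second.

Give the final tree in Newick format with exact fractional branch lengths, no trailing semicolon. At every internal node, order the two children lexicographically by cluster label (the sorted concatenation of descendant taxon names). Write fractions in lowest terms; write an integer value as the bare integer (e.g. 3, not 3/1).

iteration 1: select O,V (d=4); attach at lengths (2, 2); label the merged cluster OV
  updated: d(OV,P)=30, d(OV,T)=35, d(OV,W)=31, d(OV,X)=65/2, d(OV,Y)=23
iteration 2: select T,W (d=8); attach at lengths (4, 4); label the merged cluster TW
  updated: d(OV,TW)=33, d(P,TW)=28, d(TW,X)=99/2, d(TW,Y)=30
iteration 3: select P,X (d=9); attach at lengths (9/2, 9/2); label the merged cluster PX
  updated: d(OV,PX)=125/4, d(PX,TW)=155/4, d(PX,Y)=45/2
iteration 4: select PX,Y (d=45/2); attach at lengths (27/4, 45/4); label the merged cluster PXY
  updated: d(OV,PXY)=57/2, d(PXY,TW)=215/6
iteration 5: select OV,PXY (d=57/2); attach at lengths (49/4, 3); label the merged cluster OPVXY
  updated: d(OPVXY,TW)=347/10
iteration 6: select OPVXY,TW (d=347/10); attach at lengths (31/10, 267/20); label the merged cluster OPTVWXY
final tree: (((O:2,V:2):49/4,((P:9/2,X:9/2):27/4,Y:45/4):3):31/10,(T:4,W:4):267/20)
total length: 707/10

(((O:2,V:2):49/4,((P:9/2,X:9/2):27/4,Y:45/4):3):31/10,(T:4,W:4):267/20)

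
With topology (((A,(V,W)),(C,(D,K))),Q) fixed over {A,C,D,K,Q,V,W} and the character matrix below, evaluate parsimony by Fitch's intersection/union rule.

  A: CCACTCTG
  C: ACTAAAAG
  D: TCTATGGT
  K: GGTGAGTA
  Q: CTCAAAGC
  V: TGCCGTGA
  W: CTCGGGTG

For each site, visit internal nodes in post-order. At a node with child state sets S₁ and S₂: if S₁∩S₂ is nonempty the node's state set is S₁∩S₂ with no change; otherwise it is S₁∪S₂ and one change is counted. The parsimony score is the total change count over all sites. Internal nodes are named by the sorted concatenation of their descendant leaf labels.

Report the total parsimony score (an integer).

VW@0: {T} ∪ {C} = {C,T} (union, +1)
AVW@0: {C} ∩ {C,T} = {C} (intersection, +0)
DK@0: {T} ∪ {G} = {G,T} (union, +1)
CDK@0: {A} ∪ {G,T} = {A,G,T} (union, +1)
ACDKVW@0: {C} ∪ {A,G,T} = {A,C,G,T} (union, +1)
ACDKQVW@0: {A,C,G,T} ∩ {C} = {C} (intersection, +0)
VW@1: {G} ∪ {T} = {G,T} (union, +1)
AVW@1: {C} ∪ {G,T} = {C,G,T} (union, +1)
DK@1: {C} ∪ {G} = {C,G} (union, +1)
CDK@1: {C} ∩ {C,G} = {C} (intersection, +0)
ACDKVW@1: {C,G,T} ∩ {C} = {C} (intersection, +0)
ACDKQVW@1: {C} ∪ {T} = {C,T} (union, +1)
VW@2: {C} ∩ {C} = {C} (intersection, +0)
AVW@2: {A} ∪ {C} = {A,C} (union, +1)
DK@2: {T} ∩ {T} = {T} (intersection, +0)
CDK@2: {T} ∩ {T} = {T} (intersection, +0)
ACDKVW@2: {A,C} ∪ {T} = {A,C,T} (union, +1)
ACDKQVW@2: {A,C,T} ∩ {C} = {C} (intersection, +0)
VW@3: {C} ∪ {G} = {C,G} (union, +1)
AVW@3: {C} ∩ {C,G} = {C} (intersection, +0)
DK@3: {A} ∪ {G} = {A,G} (union, +1)
CDK@3: {A} ∩ {A,G} = {A} (intersection, +0)
ACDKVW@3: {C} ∪ {A} = {A,C} (union, +1)
ACDKQVW@3: {A,C} ∩ {A} = {A} (intersection, +0)
VW@4: {G} ∩ {G} = {G} (intersection, +0)
AVW@4: {T} ∪ {G} = {G,T} (union, +1)
DK@4: {T} ∪ {A} = {A,T} (union, +1)
CDK@4: {A} ∩ {A,T} = {A} (intersection, +0)
ACDKVW@4: {G,T} ∪ {A} = {A,G,T} (union, +1)
ACDKQVW@4: {A,G,T} ∩ {A} = {A} (intersection, +0)
VW@5: {T} ∪ {G} = {G,T} (union, +1)
AVW@5: {C} ∪ {G,T} = {C,G,T} (union, +1)
DK@5: {G} ∩ {G} = {G} (intersection, +0)
CDK@5: {A} ∪ {G} = {A,G} (union, +1)
ACDKVW@5: {C,G,T} ∩ {A,G} = {G} (intersection, +0)
ACDKQVW@5: {G} ∪ {A} = {A,G} (union, +1)
VW@6: {G} ∪ {T} = {G,T} (union, +1)
AVW@6: {T} ∩ {G,T} = {T} (intersection, +0)
DK@6: {G} ∪ {T} = {G,T} (union, +1)
CDK@6: {A} ∪ {G,T} = {A,G,T} (union, +1)
ACDKVW@6: {T} ∩ {A,G,T} = {T} (intersection, +0)
ACDKQVW@6: {T} ∪ {G} = {G,T} (union, +1)
VW@7: {A} ∪ {G} = {A,G} (union, +1)
AVW@7: {G} ∩ {A,G} = {G} (intersection, +0)
DK@7: {T} ∪ {A} = {A,T} (union, +1)
CDK@7: {G} ∪ {A,T} = {A,G,T} (union, +1)
ACDKVW@7: {G} ∩ {A,G,T} = {G} (intersection, +0)
ACDKQVW@7: {G} ∪ {C} = {C,G} (union, +1)
per-site changes: [4, 4, 2, 3, 3, 4, 4, 4]; total = 28

28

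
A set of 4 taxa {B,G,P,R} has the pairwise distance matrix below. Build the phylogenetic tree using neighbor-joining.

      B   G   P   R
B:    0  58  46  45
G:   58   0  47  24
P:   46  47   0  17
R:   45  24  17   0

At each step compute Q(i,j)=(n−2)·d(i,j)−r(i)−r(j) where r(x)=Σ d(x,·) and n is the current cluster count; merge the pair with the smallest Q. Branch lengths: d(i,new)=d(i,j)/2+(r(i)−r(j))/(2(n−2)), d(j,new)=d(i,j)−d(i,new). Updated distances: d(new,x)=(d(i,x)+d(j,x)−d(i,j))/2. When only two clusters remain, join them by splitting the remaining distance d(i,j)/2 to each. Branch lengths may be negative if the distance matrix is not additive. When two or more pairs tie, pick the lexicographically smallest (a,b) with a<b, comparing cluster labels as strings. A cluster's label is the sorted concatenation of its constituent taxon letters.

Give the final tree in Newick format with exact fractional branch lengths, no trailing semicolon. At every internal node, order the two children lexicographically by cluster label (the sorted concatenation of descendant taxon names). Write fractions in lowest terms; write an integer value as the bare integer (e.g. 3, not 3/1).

iteration 1: select B,P (d=46, Q=-167); attach at lengths (131/4, 53/4); label the merged cluster BP
  updated: d(BP,G)=59/2, d(BP,R)=8
iteration 2: select BP,G (d=59/2, Q=-123/2); attach at lengths (27/4, 91/4); label the merged cluster BGP
  updated: d(BGP,R)=5/4
iteration 3: select BGP,R (d=5/4); attach at lengths (5/8, 5/8); label the merged cluster BGPR
final tree: (((B:131/4,P:53/4):27/4,G:91/4):5/8,R:5/8)
total length: 307/4

(((B:131/4,P:53/4):27/4,G:91/4):5/8,R:5/8)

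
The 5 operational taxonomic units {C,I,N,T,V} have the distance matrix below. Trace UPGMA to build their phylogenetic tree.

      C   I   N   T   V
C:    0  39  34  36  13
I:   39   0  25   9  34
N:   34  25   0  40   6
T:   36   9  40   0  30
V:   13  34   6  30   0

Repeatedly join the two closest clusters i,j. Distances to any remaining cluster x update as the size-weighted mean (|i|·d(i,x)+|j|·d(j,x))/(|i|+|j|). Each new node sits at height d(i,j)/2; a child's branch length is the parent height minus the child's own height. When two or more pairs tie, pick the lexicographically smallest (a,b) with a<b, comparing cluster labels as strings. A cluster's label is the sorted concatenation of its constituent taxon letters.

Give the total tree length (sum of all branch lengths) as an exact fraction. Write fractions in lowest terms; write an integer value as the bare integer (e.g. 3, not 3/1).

213/4

iteration 1: select N,V (d=6); attach at lengths (3, 3); label the merged cluster NV
  updated: d(C,NV)=47/2, d(I,NV)=59/2, d(NV,T)=35
iteration 2: select I,T (d=9); attach at lengths (9/2, 9/2); label the merged cluster IT
  updated: d(C,IT)=75/2, d(IT,NV)=129/4
iteration 3: select C,NV (d=47/2); attach at lengths (47/4, 35/4); label the merged cluster CNV
  updated: d(CNV,IT)=34
iteration 4: select CNV,IT (d=34); attach at lengths (21/4, 25/2); label the merged cluster CINTV
final tree: ((C:47/4,(N:3,V:3):35/4):21/4,(I:9/2,T:9/2):25/2)
total length: 213/4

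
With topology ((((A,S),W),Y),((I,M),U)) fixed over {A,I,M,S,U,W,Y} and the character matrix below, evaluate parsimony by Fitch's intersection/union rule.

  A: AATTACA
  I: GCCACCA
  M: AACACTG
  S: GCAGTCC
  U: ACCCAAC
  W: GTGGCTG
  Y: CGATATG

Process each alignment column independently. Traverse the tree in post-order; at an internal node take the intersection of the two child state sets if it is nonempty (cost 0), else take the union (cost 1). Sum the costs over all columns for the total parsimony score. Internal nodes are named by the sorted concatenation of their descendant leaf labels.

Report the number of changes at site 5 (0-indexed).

3

AS@0: {A} ∪ {G} = {A,G} (union, +1)
ASW@0: {A,G} ∩ {G} = {G} (intersection, +0)
ASWY@0: {G} ∪ {C} = {C,G} (union, +1)
IM@0: {G} ∪ {A} = {A,G} (union, +1)
IMU@0: {A,G} ∩ {A} = {A} (intersection, +0)
AIMSUWY@0: {C,G} ∪ {A} = {A,C,G} (union, +1)
AS@1: {A} ∪ {C} = {A,C} (union, +1)
ASW@1: {A,C} ∪ {T} = {A,C,T} (union, +1)
ASWY@1: {A,C,T} ∪ {G} = {A,C,G,T} (union, +1)
IM@1: {C} ∪ {A} = {A,C} (union, +1)
IMU@1: {A,C} ∩ {C} = {C} (intersection, +0)
AIMSUWY@1: {A,C,G,T} ∩ {C} = {C} (intersection, +0)
AS@2: {T} ∪ {A} = {A,T} (union, +1)
ASW@2: {A,T} ∪ {G} = {A,G,T} (union, +1)
ASWY@2: {A,G,T} ∩ {A} = {A} (intersection, +0)
IM@2: {C} ∩ {C} = {C} (intersection, +0)
IMU@2: {C} ∩ {C} = {C} (intersection, +0)
AIMSUWY@2: {A} ∪ {C} = {A,C} (union, +1)
AS@3: {T} ∪ {G} = {G,T} (union, +1)
ASW@3: {G,T} ∩ {G} = {G} (intersection, +0)
ASWY@3: {G} ∪ {T} = {G,T} (union, +1)
IM@3: {A} ∩ {A} = {A} (intersection, +0)
IMU@3: {A} ∪ {C} = {A,C} (union, +1)
AIMSUWY@3: {G,T} ∪ {A,C} = {A,C,G,T} (union, +1)
AS@4: {A} ∪ {T} = {A,T} (union, +1)
ASW@4: {A,T} ∪ {C} = {A,C,T} (union, +1)
ASWY@4: {A,C,T} ∩ {A} = {A} (intersection, +0)
IM@4: {C} ∩ {C} = {C} (intersection, +0)
IMU@4: {C} ∪ {A} = {A,C} (union, +1)
AIMSUWY@4: {A} ∩ {A,C} = {A} (intersection, +0)
AS@5: {C} ∩ {C} = {C} (intersection, +0)
ASW@5: {C} ∪ {T} = {C,T} (union, +1)
ASWY@5: {C,T} ∩ {T} = {T} (intersection, +0)
IM@5: {C} ∪ {T} = {C,T} (union, +1)
IMU@5: {C,T} ∪ {A} = {A,C,T} (union, +1)
AIMSUWY@5: {T} ∩ {A,C,T} = {T} (intersection, +0)
AS@6: {A} ∪ {C} = {A,C} (union, +1)
ASW@6: {A,C} ∪ {G} = {A,C,G} (union, +1)
ASWY@6: {A,C,G} ∩ {G} = {G} (intersection, +0)
IM@6: {A} ∪ {G} = {A,G} (union, +1)
IMU@6: {A,G} ∪ {C} = {A,C,G} (union, +1)
AIMSUWY@6: {G} ∩ {A,C,G} = {G} (intersection, +0)
per-site changes: [4, 4, 3, 4, 3, 3, 4]; total = 25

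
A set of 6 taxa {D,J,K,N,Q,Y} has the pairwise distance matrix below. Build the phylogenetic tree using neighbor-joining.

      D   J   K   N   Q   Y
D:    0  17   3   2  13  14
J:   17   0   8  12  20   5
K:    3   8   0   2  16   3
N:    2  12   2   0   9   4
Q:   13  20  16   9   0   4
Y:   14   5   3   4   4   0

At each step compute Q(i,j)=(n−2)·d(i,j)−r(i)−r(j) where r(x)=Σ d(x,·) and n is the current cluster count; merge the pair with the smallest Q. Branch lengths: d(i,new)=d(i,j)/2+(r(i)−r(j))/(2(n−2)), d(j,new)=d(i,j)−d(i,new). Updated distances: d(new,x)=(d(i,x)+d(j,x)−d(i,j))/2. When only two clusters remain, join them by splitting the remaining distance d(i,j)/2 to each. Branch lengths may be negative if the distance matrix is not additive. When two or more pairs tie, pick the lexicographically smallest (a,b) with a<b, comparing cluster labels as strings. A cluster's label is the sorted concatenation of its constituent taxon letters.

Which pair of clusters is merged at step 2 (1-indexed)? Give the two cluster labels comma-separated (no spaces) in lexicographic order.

J,QY

1. join Q+Y (d=4, Q=-76) ⇒ QY; edges |Q|=6, |Y|=-2
  updated: d(D,QY)=23/2, d(J,QY)=21/2, d(K,QY)=15/2, d(N,QY)=9/2
2. join J+QY (d=21/2, Q=-50) ⇒ JQY; edges |J|=15/2, |QY|=3
  updated: d(D,JQY)=9, d(JQY,K)=5/2, d(JQY,N)=3
3. join D+N (d=2, Q=-17) ⇒ DN; edges |D|=11/4, |N|=-3/4
  updated: d(DN,JQY)=5, d(DN,K)=3/2
4. join DN+JQY (d=5, Q=-9) ⇒ DJNQY; edges |DN|=2, |JQY|=3
  updated: d(DJNQY,K)=-1/2
5. join DJNQY+K (d=-1/2) ⇒ DJKNQY; edges |DJNQY|=-1/4, |K|=-1/4
final tree: (((D:11/4,N:-3/4):2,(J:15/2,(Q:6,Y:-2):3):3):-1/4,K:-1/4)
total length: 21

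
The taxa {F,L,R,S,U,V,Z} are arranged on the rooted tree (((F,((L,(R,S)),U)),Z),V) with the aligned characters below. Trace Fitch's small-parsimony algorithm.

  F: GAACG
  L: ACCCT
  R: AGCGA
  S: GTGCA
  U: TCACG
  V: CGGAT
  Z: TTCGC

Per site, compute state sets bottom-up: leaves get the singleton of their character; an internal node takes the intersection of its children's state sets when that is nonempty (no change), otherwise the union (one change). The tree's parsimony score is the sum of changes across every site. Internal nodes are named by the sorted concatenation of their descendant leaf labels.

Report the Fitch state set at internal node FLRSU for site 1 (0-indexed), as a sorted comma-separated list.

site 0, node RS: R={A} ∪ S={G} → {A,G} (+1)
site 0, node LRS: L={A} ∩ RS={A,G} → {A} (+0)
site 0, node LRSU: LRS={A} ∪ U={T} → {A,T} (+1)
site 0, node FLRSU: F={G} ∪ LRSU={A,T} → {A,G,T} (+1)
site 0, node FLRSUZ: FLRSU={A,G,T} ∩ Z={T} → {T} (+0)
site 0, node FLRSUVZ: FLRSUZ={T} ∪ V={C} → {C,T} (+1)
site 1, node RS: R={G} ∪ S={T} → {G,T} (+1)
site 1, node LRS: L={C} ∪ RS={G,T} → {C,G,T} (+1)
site 1, node LRSU: LRS={C,G,T} ∩ U={C} → {C} (+0)
site 1, node FLRSU: F={A} ∪ LRSU={C} → {A,C} (+1)
site 1, node FLRSUZ: FLRSU={A,C} ∪ Z={T} → {A,C,T} (+1)
site 1, node FLRSUVZ: FLRSUZ={A,C,T} ∪ V={G} → {A,C,G,T} (+1)
site 2, node RS: R={C} ∪ S={G} → {C,G} (+1)
site 2, node LRS: L={C} ∩ RS={C,G} → {C} (+0)
site 2, node LRSU: LRS={C} ∪ U={A} → {A,C} (+1)
site 2, node FLRSU: F={A} ∩ LRSU={A,C} → {A} (+0)
site 2, node FLRSUZ: FLRSU={A} ∪ Z={C} → {A,C} (+1)
site 2, node FLRSUVZ: FLRSUZ={A,C} ∪ V={G} → {A,C,G} (+1)
site 3, node RS: R={G} ∪ S={C} → {C,G} (+1)
site 3, node LRS: L={C} ∩ RS={C,G} → {C} (+0)
site 3, node LRSU: LRS={C} ∩ U={C} → {C} (+0)
site 3, node FLRSU: F={C} ∩ LRSU={C} → {C} (+0)
site 3, node FLRSUZ: FLRSU={C} ∪ Z={G} → {C,G} (+1)
site 3, node FLRSUVZ: FLRSUZ={C,G} ∪ V={A} → {A,C,G} (+1)
site 4, node RS: R={A} ∩ S={A} → {A} (+0)
site 4, node LRS: L={T} ∪ RS={A} → {A,T} (+1)
site 4, node LRSU: LRS={A,T} ∪ U={G} → {A,G,T} (+1)
site 4, node FLRSU: F={G} ∩ LRSU={A,G,T} → {G} (+0)
site 4, node FLRSUZ: FLRSU={G} ∪ Z={C} → {C,G} (+1)
site 4, node FLRSUVZ: FLRSUZ={C,G} ∪ V={T} → {C,G,T} (+1)
per-site changes: [4, 5, 4, 3, 4]; total = 20

A,C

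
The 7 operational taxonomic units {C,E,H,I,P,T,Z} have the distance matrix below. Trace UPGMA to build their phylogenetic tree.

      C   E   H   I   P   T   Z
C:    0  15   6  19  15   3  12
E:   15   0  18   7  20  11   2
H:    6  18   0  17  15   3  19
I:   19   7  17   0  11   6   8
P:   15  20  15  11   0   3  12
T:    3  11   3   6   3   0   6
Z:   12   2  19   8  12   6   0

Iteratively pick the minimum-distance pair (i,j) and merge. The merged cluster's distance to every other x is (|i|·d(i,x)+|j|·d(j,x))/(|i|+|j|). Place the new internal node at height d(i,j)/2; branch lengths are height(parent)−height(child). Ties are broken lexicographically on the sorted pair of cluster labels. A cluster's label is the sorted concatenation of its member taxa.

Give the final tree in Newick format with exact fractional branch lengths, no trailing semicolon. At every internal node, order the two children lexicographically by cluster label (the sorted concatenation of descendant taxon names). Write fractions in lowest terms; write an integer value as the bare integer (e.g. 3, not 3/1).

1. join E+Z (d=2) ⇒ EZ; edges |E|=1, |Z|=1
  updated: d(C,EZ)=27/2, d(EZ,H)=37/2, d(EZ,I)=15/2, d(EZ,P)=16, d(EZ,T)=17/2
2. join C+T (d=3) ⇒ CT; edges |C|=3/2, |T|=3/2
  updated: d(CT,EZ)=11, d(CT,H)=9/2, d(CT,I)=25/2, d(CT,P)=9
3. join CT+H (d=9/2) ⇒ CHT; edges |CT|=3/4, |H|=9/4
  updated: d(CHT,EZ)=27/2, d(CHT,I)=14, d(CHT,P)=11
4. join EZ+I (d=15/2) ⇒ EIZ; edges |EZ|=11/4, |I|=15/4
  updated: d(CHT,EIZ)=41/3, d(EIZ,P)=43/3
5. join CHT+P (d=11) ⇒ CHPT; edges |CHT|=13/4, |P|=11/2
  updated: d(CHPT,EIZ)=83/6
6. join CHPT+EIZ (d=83/6) ⇒ CEHIPTZ; edges |CHPT|=17/12, |EIZ|=19/6
final tree: ((((C:3/2,T:3/2):3/4,H:9/4):13/4,P:11/2):17/12,((E:1,Z:1):11/4,I:15/4):19/6)
total length: 167/6

((((C:3/2,T:3/2):3/4,H:9/4):13/4,P:11/2):17/12,((E:1,Z:1):11/4,I:15/4):19/6)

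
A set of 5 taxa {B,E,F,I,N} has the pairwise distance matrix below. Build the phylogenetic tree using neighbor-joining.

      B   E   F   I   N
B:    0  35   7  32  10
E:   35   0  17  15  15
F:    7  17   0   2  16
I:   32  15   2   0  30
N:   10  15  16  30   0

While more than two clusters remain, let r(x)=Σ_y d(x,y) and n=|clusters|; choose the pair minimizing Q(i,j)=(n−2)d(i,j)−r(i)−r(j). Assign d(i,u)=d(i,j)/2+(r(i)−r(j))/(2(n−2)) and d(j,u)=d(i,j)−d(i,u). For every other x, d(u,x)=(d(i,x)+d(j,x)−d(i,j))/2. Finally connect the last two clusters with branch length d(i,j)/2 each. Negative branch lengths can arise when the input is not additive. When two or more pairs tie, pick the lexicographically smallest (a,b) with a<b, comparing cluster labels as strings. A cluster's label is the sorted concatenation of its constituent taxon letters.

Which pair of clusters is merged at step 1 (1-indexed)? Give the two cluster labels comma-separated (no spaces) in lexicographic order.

1. join B+N (d=10, Q=-125) ⇒ BN; edges |B|=43/6, |N|=17/6
  updated: d(BN,E)=20, d(BN,F)=13/2, d(BN,I)=26
2. join BN+F (d=13/2, Q=-65) ⇒ BFN; edges |BN|=10, |F|=-7/2
  updated: d(BFN,E)=61/4, d(BFN,I)=43/4
3. join BFN+E (d=61/4, Q=-41) ⇒ BEFN; edges |BFN|=11/2, |E|=39/4
  updated: d(BEFN,I)=21/4
4. join BEFN+I (d=21/4) ⇒ BEFIN; edges |BEFN|=21/8, |I|=21/8
final tree: ((((B:43/6,N:17/6):10,F:-7/2):11/2,E:39/4):21/8,I:21/8)
total length: 37

B,N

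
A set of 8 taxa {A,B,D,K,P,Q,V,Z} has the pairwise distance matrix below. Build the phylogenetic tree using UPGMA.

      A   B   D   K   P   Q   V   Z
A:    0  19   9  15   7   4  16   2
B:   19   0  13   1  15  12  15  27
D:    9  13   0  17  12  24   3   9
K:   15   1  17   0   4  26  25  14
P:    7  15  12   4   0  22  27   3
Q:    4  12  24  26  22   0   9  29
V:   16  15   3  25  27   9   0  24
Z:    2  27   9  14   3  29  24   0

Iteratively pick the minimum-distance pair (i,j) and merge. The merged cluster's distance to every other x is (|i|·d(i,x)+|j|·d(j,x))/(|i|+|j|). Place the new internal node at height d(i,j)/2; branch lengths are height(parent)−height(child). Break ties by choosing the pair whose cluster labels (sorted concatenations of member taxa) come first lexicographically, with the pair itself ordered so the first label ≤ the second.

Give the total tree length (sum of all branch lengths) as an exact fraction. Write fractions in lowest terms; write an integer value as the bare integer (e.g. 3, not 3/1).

step 1: merge (B,K) at d=1; branch lengths B→1/2, K→1/2; new cluster BK
  updated: d(A,BK)=17, d(BK,D)=15, d(BK,P)=19/2, d(BK,Q)=19, d(BK,V)=20, d(BK,Z)=41/2
step 2: merge (A,Z) at d=2; branch lengths A→1, Z→1; new cluster AZ
  updated: d(AZ,BK)=75/4, d(AZ,D)=9, d(AZ,P)=5, d(AZ,Q)=33/2, d(AZ,V)=20
step 3: merge (D,V) at d=3; branch lengths D→3/2, V→3/2; new cluster DV
  updated: d(AZ,DV)=29/2, d(BK,DV)=35/2, d(DV,P)=39/2, d(DV,Q)=33/2
step 4: merge (AZ,P) at d=5; branch lengths AZ→3/2, P→5/2; new cluster APZ
  updated: d(APZ,BK)=47/3, d(APZ,DV)=97/6, d(APZ,Q)=55/3
step 5: merge (APZ,BK) at d=47/3; branch lengths APZ→16/3, BK→22/3; new cluster ABKPZ
  updated: d(ABKPZ,DV)=167/10, d(ABKPZ,Q)=93/5
step 6: merge (DV,Q) at d=33/2; branch lengths DV→27/4, Q→33/4; new cluster DQV
  updated: d(ABKPZ,DQV)=52/3
step 7: merge (ABKPZ,DQV) at d=52/3; branch lengths ABKPZ→5/6, DQV→5/12; new cluster ABDKPQVZ
final tree: ((((A:1,Z:1):3/2,P:5/2):16/3,(B:1/2,K:1/2):22/3):5/6,((D:3/2,V:3/2):27/4,Q:33/4):5/12)
total length: 467/12

467/12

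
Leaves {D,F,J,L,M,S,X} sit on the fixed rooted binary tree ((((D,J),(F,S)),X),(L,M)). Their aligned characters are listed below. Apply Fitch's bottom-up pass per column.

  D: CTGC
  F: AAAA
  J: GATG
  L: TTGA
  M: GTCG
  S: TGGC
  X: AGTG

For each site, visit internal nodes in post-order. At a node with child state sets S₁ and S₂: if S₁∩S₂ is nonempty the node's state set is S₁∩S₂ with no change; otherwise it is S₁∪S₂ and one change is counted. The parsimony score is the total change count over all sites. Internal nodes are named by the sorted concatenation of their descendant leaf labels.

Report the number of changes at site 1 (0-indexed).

site 0, node DJ: D={C} ∪ J={G} → {C,G} (+1)
site 0, node FS: F={A} ∪ S={T} → {A,T} (+1)
site 0, node DFJS: DJ={C,G} ∪ FS={A,T} → {A,C,G,T} (+1)
site 0, node DFJSX: DFJS={A,C,G,T} ∩ X={A} → {A} (+0)
site 0, node LM: L={T} ∪ M={G} → {G,T} (+1)
site 0, node DFJLMSX: DFJSX={A} ∪ LM={G,T} → {A,G,T} (+1)
site 1, node DJ: D={T} ∪ J={A} → {A,T} (+1)
site 1, node FS: F={A} ∪ S={G} → {A,G} (+1)
site 1, node DFJS: DJ={A,T} ∩ FS={A,G} → {A} (+0)
site 1, node DFJSX: DFJS={A} ∪ X={G} → {A,G} (+1)
site 1, node LM: L={T} ∩ M={T} → {T} (+0)
site 1, node DFJLMSX: DFJSX={A,G} ∪ LM={T} → {A,G,T} (+1)
site 2, node DJ: D={G} ∪ J={T} → {G,T} (+1)
site 2, node FS: F={A} ∪ S={G} → {A,G} (+1)
site 2, node DFJS: DJ={G,T} ∩ FS={A,G} → {G} (+0)
site 2, node DFJSX: DFJS={G} ∪ X={T} → {G,T} (+1)
site 2, node LM: L={G} ∪ M={C} → {C,G} (+1)
site 2, node DFJLMSX: DFJSX={G,T} ∩ LM={C,G} → {G} (+0)
site 3, node DJ: D={C} ∪ J={G} → {C,G} (+1)
site 3, node FS: F={A} ∪ S={C} → {A,C} (+1)
site 3, node DFJS: DJ={C,G} ∩ FS={A,C} → {C} (+0)
site 3, node DFJSX: DFJS={C} ∪ X={G} → {C,G} (+1)
site 3, node LM: L={A} ∪ M={G} → {A,G} (+1)
site 3, node DFJLMSX: DFJSX={C,G} ∩ LM={A,G} → {G} (+0)
per-site changes: [5, 4, 4, 4]; total = 17

4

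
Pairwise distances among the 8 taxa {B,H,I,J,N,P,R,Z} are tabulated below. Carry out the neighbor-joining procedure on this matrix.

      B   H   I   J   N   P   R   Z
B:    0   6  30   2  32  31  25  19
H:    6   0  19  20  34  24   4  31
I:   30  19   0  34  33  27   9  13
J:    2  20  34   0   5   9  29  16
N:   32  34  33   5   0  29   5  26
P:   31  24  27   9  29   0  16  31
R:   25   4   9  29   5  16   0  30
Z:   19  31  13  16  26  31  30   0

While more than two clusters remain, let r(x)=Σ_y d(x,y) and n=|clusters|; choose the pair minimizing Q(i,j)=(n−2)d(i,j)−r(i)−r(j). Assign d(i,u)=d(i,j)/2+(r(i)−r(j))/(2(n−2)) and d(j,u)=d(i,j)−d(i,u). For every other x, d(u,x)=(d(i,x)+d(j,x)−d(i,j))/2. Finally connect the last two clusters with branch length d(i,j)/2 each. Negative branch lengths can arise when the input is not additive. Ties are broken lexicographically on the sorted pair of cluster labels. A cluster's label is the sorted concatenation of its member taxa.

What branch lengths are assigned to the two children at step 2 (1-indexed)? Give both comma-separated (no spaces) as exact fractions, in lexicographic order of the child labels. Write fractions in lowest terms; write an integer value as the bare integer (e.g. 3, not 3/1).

61/10,-11/10

1. join I+Z (d=13, Q=-253) ⇒ IZ; edges |I|=77/12, |Z|=79/12
  updated: d(B,IZ)=18, d(H,IZ)=37/2, d(IZ,J)=37/2, d(IZ,N)=23, d(IZ,P)=45/2, d(IZ,R)=13
2. join N+R (d=5, Q=-195) ⇒ NR; edges |N|=61/10, |R|=-11/10
  updated: d(B,NR)=26, d(H,NR)=33/2, d(IZ,NR)=31/2, d(J,NR)=29/2, d(NR,P)=20
3. join B+H (d=6, Q=-144) ⇒ BH; edges |B|=11/4, |H|=13/4
  updated: d(BH,IZ)=61/4, d(BH,J)=8, d(BH,NR)=73/4, d(BH,P)=49/2
4. join J+P (d=9, Q=-99) ⇒ JP; edges |J|=1/6, |P|=53/6
  updated: d(BH,JP)=47/4, d(IZ,JP)=16, d(JP,NR)=51/4
5. join BH+JP (d=47/4, Q=-249/4) ⇒ BHJP; edges |BH|=113/16, |JP|=75/16
  updated: d(BHJP,IZ)=39/4, d(BHJP,NR)=77/8
6. join BHJP+IZ (d=39/4, Q=-279/8) ⇒ BHIJPZ; edges |BHJP|=31/16, |IZ|=125/16
  updated: d(BHIJPZ,NR)=123/16
7. join BHIJPZ+NR (d=123/16) ⇒ BHIJNPRZ; edges |BHIJPZ|=123/32, |NR|=123/32
final tree: ((((B:11/4,H:13/4):113/16,(J:1/6,P:53/6):75/16):31/16,(I:77/12,Z:79/12):125/16):123/32,(N:61/10,R:-11/10):123/32)
total length: 995/16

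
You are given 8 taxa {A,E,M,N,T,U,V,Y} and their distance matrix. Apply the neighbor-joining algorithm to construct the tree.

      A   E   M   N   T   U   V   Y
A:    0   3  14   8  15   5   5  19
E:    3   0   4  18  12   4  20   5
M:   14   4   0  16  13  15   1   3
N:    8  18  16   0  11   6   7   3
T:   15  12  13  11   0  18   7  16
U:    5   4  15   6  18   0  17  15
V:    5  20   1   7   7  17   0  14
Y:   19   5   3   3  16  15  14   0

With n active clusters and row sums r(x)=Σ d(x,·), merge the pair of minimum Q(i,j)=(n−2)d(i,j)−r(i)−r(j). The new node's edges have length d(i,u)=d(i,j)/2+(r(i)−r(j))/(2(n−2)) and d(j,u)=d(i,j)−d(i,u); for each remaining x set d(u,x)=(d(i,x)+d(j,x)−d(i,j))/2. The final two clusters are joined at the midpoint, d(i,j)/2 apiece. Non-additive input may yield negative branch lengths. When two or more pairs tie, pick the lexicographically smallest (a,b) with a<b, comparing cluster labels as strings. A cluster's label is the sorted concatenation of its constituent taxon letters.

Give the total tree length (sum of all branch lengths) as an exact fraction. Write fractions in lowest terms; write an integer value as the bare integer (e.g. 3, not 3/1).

949/32

step 1: merge (M,V) at d=1, Q=-131; branch lengths M→1/12, V→11/12; new cluster MV
  updated: d(A,MV)=9, d(E,MV)=23/2, d(MV,N)=11, d(MV,T)=19/2, d(MV,U)=31/2, d(MV,Y)=8
step 2: merge (N,Y) at d=3, Q=-108; branch lengths N→3/5, Y→12/5; new cluster NY
  updated: d(A,NY)=12, d(E,NY)=10, d(MV,NY)=8, d(NY,T)=12, d(NY,U)=9
step 3: merge (MV,T) at d=19/2, Q=-82; branch lengths MV→25/8, T→51/8; new cluster MTV
  updated: d(A,MTV)=29/4, d(E,MTV)=7, d(MTV,NY)=21/4, d(MTV,U)=12
step 4: merge (MTV,NY) at d=21/4, Q=-52; branch lengths MTV→11/6, NY→41/12; new cluster MNTVY
  updated: d(A,MNTVY)=7, d(E,MNTVY)=47/8, d(MNTVY,U)=63/8
step 5: merge (A,E) at d=3, Q=-175/8; branch lengths A→65/32, E→31/32; new cluster AE
  updated: d(AE,MNTVY)=79/16, d(AE,U)=3
step 6: merge (AE,MNTVY) at d=79/16, Q=-253/16; branch lengths AE→1/32, MNTVY→157/32; new cluster AEMNTVY
  updated: d(AEMNTVY,U)=95/32
step 7: merge (AEMNTVY,U) at d=95/32; branch lengths AEMNTVY→95/64, U→95/64; new cluster AEMNTUVY
final tree: (((A:65/32,E:31/32):1/32,(((M:1/12,V:11/12):25/8,T:51/8):11/6,(N:3/5,Y:12/5):41/12):157/32):95/64,U:95/64)
total length: 949/32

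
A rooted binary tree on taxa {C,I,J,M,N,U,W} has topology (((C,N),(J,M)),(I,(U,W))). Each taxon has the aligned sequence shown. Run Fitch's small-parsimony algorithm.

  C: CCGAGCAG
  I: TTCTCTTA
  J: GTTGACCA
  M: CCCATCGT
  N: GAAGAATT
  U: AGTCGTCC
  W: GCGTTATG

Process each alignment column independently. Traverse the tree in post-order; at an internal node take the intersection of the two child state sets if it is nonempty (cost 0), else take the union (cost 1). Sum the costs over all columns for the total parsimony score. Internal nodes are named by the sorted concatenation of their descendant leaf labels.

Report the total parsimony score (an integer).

34

site 0, node CN: C={C} ∪ N={G} → {C,G} (+1)
site 0, node JM: J={G} ∪ M={C} → {C,G} (+1)
site 0, node CJMN: CN={C,G} ∩ JM={C,G} → {C,G} (+0)
site 0, node UW: U={A} ∪ W={G} → {A,G} (+1)
site 0, node IUW: I={T} ∪ UW={A,G} → {A,G,T} (+1)
site 0, node CIJMNUW: CJMN={C,G} ∩ IUW={A,G,T} → {G} (+0)
site 1, node CN: C={C} ∪ N={A} → {A,C} (+1)
site 1, node JM: J={T} ∪ M={C} → {C,T} (+1)
site 1, node CJMN: CN={A,C} ∩ JM={C,T} → {C} (+0)
site 1, node UW: U={G} ∪ W={C} → {C,G} (+1)
site 1, node IUW: I={T} ∪ UW={C,G} → {C,G,T} (+1)
site 1, node CIJMNUW: CJMN={C} ∩ IUW={C,G,T} → {C} (+0)
site 2, node CN: C={G} ∪ N={A} → {A,G} (+1)
site 2, node JM: J={T} ∪ M={C} → {C,T} (+1)
site 2, node CJMN: CN={A,G} ∪ JM={C,T} → {A,C,G,T} (+1)
site 2, node UW: U={T} ∪ W={G} → {G,T} (+1)
site 2, node IUW: I={C} ∪ UW={G,T} → {C,G,T} (+1)
site 2, node CIJMNUW: CJMN={A,C,G,T} ∩ IUW={C,G,T} → {C,G,T} (+0)
site 3, node CN: C={A} ∪ N={G} → {A,G} (+1)
site 3, node JM: J={G} ∪ M={A} → {A,G} (+1)
site 3, node CJMN: CN={A,G} ∩ JM={A,G} → {A,G} (+0)
site 3, node UW: U={C} ∪ W={T} → {C,T} (+1)
site 3, node IUW: I={T} ∩ UW={C,T} → {T} (+0)
site 3, node CIJMNUW: CJMN={A,G} ∪ IUW={T} → {A,G,T} (+1)
site 4, node CN: C={G} ∪ N={A} → {A,G} (+1)
site 4, node JM: J={A} ∪ M={T} → {A,T} (+1)
site 4, node CJMN: CN={A,G} ∩ JM={A,T} → {A} (+0)
site 4, node UW: U={G} ∪ W={T} → {G,T} (+1)
site 4, node IUW: I={C} ∪ UW={G,T} → {C,G,T} (+1)
site 4, node CIJMNUW: CJMN={A} ∪ IUW={C,G,T} → {A,C,G,T} (+1)
site 5, node CN: C={C} ∪ N={A} → {A,C} (+1)
site 5, node JM: J={C} ∩ M={C} → {C} (+0)
site 5, node CJMN: CN={A,C} ∩ JM={C} → {C} (+0)
site 5, node UW: U={T} ∪ W={A} → {A,T} (+1)
site 5, node IUW: I={T} ∩ UW={A,T} → {T} (+0)
site 5, node CIJMNUW: CJMN={C} ∪ IUW={T} → {C,T} (+1)
site 6, node CN: C={A} ∪ N={T} → {A,T} (+1)
site 6, node JM: J={C} ∪ M={G} → {C,G} (+1)
site 6, node CJMN: CN={A,T} ∪ JM={C,G} → {A,C,G,T} (+1)
site 6, node UW: U={C} ∪ W={T} → {C,T} (+1)
site 6, node IUW: I={T} ∩ UW={C,T} → {T} (+0)
site 6, node CIJMNUW: CJMN={A,C,G,T} ∩ IUW={T} → {T} (+0)
site 7, node CN: C={G} ∪ N={T} → {G,T} (+1)
site 7, node JM: J={A} ∪ M={T} → {A,T} (+1)
site 7, node CJMN: CN={G,T} ∩ JM={A,T} → {T} (+0)
site 7, node UW: U={C} ∪ W={G} → {C,G} (+1)
site 7, node IUW: I={A} ∪ UW={C,G} → {A,C,G} (+1)
site 7, node CIJMNUW: CJMN={T} ∪ IUW={A,C,G} → {A,C,G,T} (+1)
per-site changes: [4, 4, 5, 4, 5, 3, 4, 5]; total = 34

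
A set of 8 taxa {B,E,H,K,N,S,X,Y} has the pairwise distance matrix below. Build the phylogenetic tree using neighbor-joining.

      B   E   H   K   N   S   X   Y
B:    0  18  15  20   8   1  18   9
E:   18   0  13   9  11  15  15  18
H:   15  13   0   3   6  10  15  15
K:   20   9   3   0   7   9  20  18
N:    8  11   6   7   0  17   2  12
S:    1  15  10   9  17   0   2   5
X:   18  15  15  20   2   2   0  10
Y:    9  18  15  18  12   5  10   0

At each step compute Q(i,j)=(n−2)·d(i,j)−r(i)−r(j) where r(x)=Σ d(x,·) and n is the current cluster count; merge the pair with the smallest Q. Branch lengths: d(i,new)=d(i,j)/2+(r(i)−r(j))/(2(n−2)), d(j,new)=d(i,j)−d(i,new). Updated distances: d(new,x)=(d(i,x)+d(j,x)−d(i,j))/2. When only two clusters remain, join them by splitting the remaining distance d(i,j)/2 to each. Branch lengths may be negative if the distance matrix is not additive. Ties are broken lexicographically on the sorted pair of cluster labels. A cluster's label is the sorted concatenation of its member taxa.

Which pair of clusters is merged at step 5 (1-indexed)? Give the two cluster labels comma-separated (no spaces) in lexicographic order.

BSY,EHK

step 1: merge (H,K) at d=3, Q=-145; branch lengths H→3/4, K→9/4; new cluster HK
  updated: d(B,HK)=16, d(E,HK)=19/2, d(HK,N)=5, d(HK,S)=8, d(HK,X)=16, d(HK,Y)=15
step 2: merge (B,S) at d=1, Q=-113; branch lengths B→27/10, S→-17/10; new cluster BS
  updated: d(BS,E)=16, d(BS,HK)=23/2, d(BS,N)=12, d(BS,X)=19/2, d(BS,Y)=13/2
step 3: merge (BS,Y) at d=13/2, Q=-91; branch lengths BS→5/2, Y→4; new cluster BSY
  updated: d(BSY,E)=55/4, d(BSY,HK)=10, d(BSY,N)=35/4, d(BSY,X)=13/2
step 4: merge (E,HK) at d=19/2, Q=-245/4; branch lengths E→149/24, HK→79/24; new cluster EHK
  updated: d(BSY,EHK)=57/8, d(EHK,N)=13/4, d(EHK,X)=43/4
step 5: merge (BSY,EHK) at d=57/8, Q=-117/4; branch lengths BSY→31/8, EHK→13/4; new cluster BEHKSY
  updated: d(BEHKSY,N)=39/16, d(BEHKSY,X)=81/16
step 6: merge (BEHKSY,N) at d=39/16, Q=-19/2; branch lengths BEHKSY→11/4, N→-5/16; new cluster BEHKNSY
  updated: d(BEHKNSY,X)=37/16
step 7: merge (BEHKNSY,X) at d=37/16; branch lengths BEHKNSY→37/32, X→37/32; new cluster BEHKNSXY
final tree: (((((B:27/10,S:-17/10):5/2,Y:4):31/8,(E:149/24,(H:3/4,K:9/4):79/24):13/4):11/4,N:-5/16):37/32,X:37/32)
total length: 255/8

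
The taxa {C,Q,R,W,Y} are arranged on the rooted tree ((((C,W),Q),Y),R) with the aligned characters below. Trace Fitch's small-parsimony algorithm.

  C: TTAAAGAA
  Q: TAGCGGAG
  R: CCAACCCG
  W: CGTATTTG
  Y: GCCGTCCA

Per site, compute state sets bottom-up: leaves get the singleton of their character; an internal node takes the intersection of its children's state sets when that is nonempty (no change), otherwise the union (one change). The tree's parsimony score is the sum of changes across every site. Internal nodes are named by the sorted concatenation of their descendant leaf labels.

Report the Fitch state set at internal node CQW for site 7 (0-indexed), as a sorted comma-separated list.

CW@0: {T} ∪ {C} = {C,T} (union, +1)
CQW@0: {C,T} ∩ {T} = {T} (intersection, +0)
CQWY@0: {T} ∪ {G} = {G,T} (union, +1)
CQRWY@0: {G,T} ∪ {C} = {C,G,T} (union, +1)
CW@1: {T} ∪ {G} = {G,T} (union, +1)
CQW@1: {G,T} ∪ {A} = {A,G,T} (union, +1)
CQWY@1: {A,G,T} ∪ {C} = {A,C,G,T} (union, +1)
CQRWY@1: {A,C,G,T} ∩ {C} = {C} (intersection, +0)
CW@2: {A} ∪ {T} = {A,T} (union, +1)
CQW@2: {A,T} ∪ {G} = {A,G,T} (union, +1)
CQWY@2: {A,G,T} ∪ {C} = {A,C,G,T} (union, +1)
CQRWY@2: {A,C,G,T} ∩ {A} = {A} (intersection, +0)
CW@3: {A} ∩ {A} = {A} (intersection, +0)
CQW@3: {A} ∪ {C} = {A,C} (union, +1)
CQWY@3: {A,C} ∪ {G} = {A,C,G} (union, +1)
CQRWY@3: {A,C,G} ∩ {A} = {A} (intersection, +0)
CW@4: {A} ∪ {T} = {A,T} (union, +1)
CQW@4: {A,T} ∪ {G} = {A,G,T} (union, +1)
CQWY@4: {A,G,T} ∩ {T} = {T} (intersection, +0)
CQRWY@4: {T} ∪ {C} = {C,T} (union, +1)
CW@5: {G} ∪ {T} = {G,T} (union, +1)
CQW@5: {G,T} ∩ {G} = {G} (intersection, +0)
CQWY@5: {G} ∪ {C} = {C,G} (union, +1)
CQRWY@5: {C,G} ∩ {C} = {C} (intersection, +0)
CW@6: {A} ∪ {T} = {A,T} (union, +1)
CQW@6: {A,T} ∩ {A} = {A} (intersection, +0)
CQWY@6: {A} ∪ {C} = {A,C} (union, +1)
CQRWY@6: {A,C} ∩ {C} = {C} (intersection, +0)
CW@7: {A} ∪ {G} = {A,G} (union, +1)
CQW@7: {A,G} ∩ {G} = {G} (intersection, +0)
CQWY@7: {G} ∪ {A} = {A,G} (union, +1)
CQRWY@7: {A,G} ∩ {G} = {G} (intersection, +0)
per-site changes: [3, 3, 3, 2, 3, 2, 2, 2]; total = 20

G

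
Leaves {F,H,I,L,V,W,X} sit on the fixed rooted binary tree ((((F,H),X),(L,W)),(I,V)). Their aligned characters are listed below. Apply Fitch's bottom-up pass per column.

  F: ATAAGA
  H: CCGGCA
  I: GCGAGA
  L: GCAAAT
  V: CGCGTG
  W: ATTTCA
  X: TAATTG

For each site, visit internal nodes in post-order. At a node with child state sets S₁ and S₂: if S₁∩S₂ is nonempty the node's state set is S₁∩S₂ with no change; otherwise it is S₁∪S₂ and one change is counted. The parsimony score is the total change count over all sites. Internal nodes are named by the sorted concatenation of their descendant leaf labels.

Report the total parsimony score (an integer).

25

[col 0] FH: children F:{A}, H:{C} ∪→ {A,C}; cost 1
[col 0] FHX: children FH:{A,C}, X:{T} ∪→ {A,C,T}; cost 1
[col 0] LW: children L:{G}, W:{A} ∪→ {A,G}; cost 1
[col 0] FHLWX: children FHX:{A,C,T}, LW:{A,G} ∩→ {A}; cost 0
[col 0] IV: children I:{G}, V:{C} ∪→ {C,G}; cost 1
[col 0] FHILVWX: children FHLWX:{A}, IV:{C,G} ∪→ {A,C,G}; cost 1
[col 1] FH: children F:{T}, H:{C} ∪→ {C,T}; cost 1
[col 1] FHX: children FH:{C,T}, X:{A} ∪→ {A,C,T}; cost 1
[col 1] LW: children L:{C}, W:{T} ∪→ {C,T}; cost 1
[col 1] FHLWX: children FHX:{A,C,T}, LW:{C,T} ∩→ {C,T}; cost 0
[col 1] IV: children I:{C}, V:{G} ∪→ {C,G}; cost 1
[col 1] FHILVWX: children FHLWX:{C,T}, IV:{C,G} ∩→ {C}; cost 0
[col 2] FH: children F:{A}, H:{G} ∪→ {A,G}; cost 1
[col 2] FHX: children FH:{A,G}, X:{A} ∩→ {A}; cost 0
[col 2] LW: children L:{A}, W:{T} ∪→ {A,T}; cost 1
[col 2] FHLWX: children FHX:{A}, LW:{A,T} ∩→ {A}; cost 0
[col 2] IV: children I:{G}, V:{C} ∪→ {C,G}; cost 1
[col 2] FHILVWX: children FHLWX:{A}, IV:{C,G} ∪→ {A,C,G}; cost 1
[col 3] FH: children F:{A}, H:{G} ∪→ {A,G}; cost 1
[col 3] FHX: children FH:{A,G}, X:{T} ∪→ {A,G,T}; cost 1
[col 3] LW: children L:{A}, W:{T} ∪→ {A,T}; cost 1
[col 3] FHLWX: children FHX:{A,G,T}, LW:{A,T} ∩→ {A,T}; cost 0
[col 3] IV: children I:{A}, V:{G} ∪→ {A,G}; cost 1
[col 3] FHILVWX: children FHLWX:{A,T}, IV:{A,G} ∩→ {A}; cost 0
[col 4] FH: children F:{G}, H:{C} ∪→ {C,G}; cost 1
[col 4] FHX: children FH:{C,G}, X:{T} ∪→ {C,G,T}; cost 1
[col 4] LW: children L:{A}, W:{C} ∪→ {A,C}; cost 1
[col 4] FHLWX: children FHX:{C,G,T}, LW:{A,C} ∩→ {C}; cost 0
[col 4] IV: children I:{G}, V:{T} ∪→ {G,T}; cost 1
[col 4] FHILVWX: children FHLWX:{C}, IV:{G,T} ∪→ {C,G,T}; cost 1
[col 5] FH: children F:{A}, H:{A} ∩→ {A}; cost 0
[col 5] FHX: children FH:{A}, X:{G} ∪→ {A,G}; cost 1
[col 5] LW: children L:{T}, W:{A} ∪→ {A,T}; cost 1
[col 5] FHLWX: children FHX:{A,G}, LW:{A,T} ∩→ {A}; cost 0
[col 5] IV: children I:{A}, V:{G} ∪→ {A,G}; cost 1
[col 5] FHILVWX: children FHLWX:{A}, IV:{A,G} ∩→ {A}; cost 0
per-site changes: [5, 4, 4, 4, 5, 3]; total = 25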